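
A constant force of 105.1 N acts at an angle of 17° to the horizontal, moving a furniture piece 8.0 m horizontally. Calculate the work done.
W = F·d·cosθ = (105.1)(8.0)cos(17°) = 804.1 J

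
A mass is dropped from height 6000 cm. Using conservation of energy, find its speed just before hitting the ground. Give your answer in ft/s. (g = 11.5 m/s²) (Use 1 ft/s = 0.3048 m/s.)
Convert to SI: h = 60.0 m
mgh = ½mv² ⇒ v = √(2gh) = √(2·11.5·60.0) = 37.1484 m/s = 121.9 ft/s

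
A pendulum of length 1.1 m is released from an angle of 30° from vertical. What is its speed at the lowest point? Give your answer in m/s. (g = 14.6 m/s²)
h = L(1 − cosθ) = 1.1(1 − cos30°) = 0.147372 m
v = √(2gh) = √(2·14.6·0.147372) = 2.074 m/s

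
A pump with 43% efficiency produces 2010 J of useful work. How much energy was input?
W_in = W_out/η = 2010/0.43 = 4674 J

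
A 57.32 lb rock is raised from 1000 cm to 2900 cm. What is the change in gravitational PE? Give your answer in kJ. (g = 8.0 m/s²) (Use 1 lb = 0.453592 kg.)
Convert to SI: m = 25.9999 kg, Δh = 19.0 m
ΔPE = mgΔh = (25.9999)(8.0)(19.0) = 3951.98 J = 3.952 kJ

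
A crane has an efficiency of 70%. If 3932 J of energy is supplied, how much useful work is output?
W_out = η·W_in = 0.7·3932 = 2752.4 J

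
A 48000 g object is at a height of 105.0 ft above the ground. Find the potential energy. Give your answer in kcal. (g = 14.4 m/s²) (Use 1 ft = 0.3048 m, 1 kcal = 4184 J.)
Convert to SI: m = 48.0 kg, h = 32.004 m
PE = mgh = (48.0)(14.4)(32.004) = 22121.2 J = 5.287 kcal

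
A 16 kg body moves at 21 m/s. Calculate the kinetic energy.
KE = ½mv² = ½(16)(21)² = 3528.0 J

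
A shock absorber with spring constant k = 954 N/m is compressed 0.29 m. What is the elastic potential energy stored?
PE = ½kx² = ½(954)(0.29)² = 40.12 J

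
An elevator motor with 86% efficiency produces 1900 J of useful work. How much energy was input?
W_in = W_out/η = 1900/0.86 = 2209 J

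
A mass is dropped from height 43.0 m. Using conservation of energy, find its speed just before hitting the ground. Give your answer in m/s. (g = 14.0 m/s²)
mgh = ½mv² ⇒ v = √(2gh) = √(2·14.0·43.0) = 34.7 m/s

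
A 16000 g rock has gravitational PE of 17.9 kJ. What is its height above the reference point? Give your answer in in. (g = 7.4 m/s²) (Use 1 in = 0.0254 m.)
Convert to SI: m = 16.0 kg, PE = 17900.0 J
h = PE/(mg) = 17900.0/(16.0·7.4) = 151.182 m = 5952 in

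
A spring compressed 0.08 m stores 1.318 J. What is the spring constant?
k = 2·PE/x² = 2·1.318/(0.08)² = 411.9 N/m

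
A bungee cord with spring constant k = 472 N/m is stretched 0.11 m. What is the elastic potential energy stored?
PE = ½kx² = ½(472)(0.11)² = 2.856 J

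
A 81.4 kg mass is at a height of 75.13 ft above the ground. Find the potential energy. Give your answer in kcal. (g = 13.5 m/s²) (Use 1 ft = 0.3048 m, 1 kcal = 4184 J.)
Convert to SI: m = 81.4 kg, h = 22.8996 m
PE = mgh = (81.4)(13.5)(22.8996) = 25164.4 J = 6.014 kcal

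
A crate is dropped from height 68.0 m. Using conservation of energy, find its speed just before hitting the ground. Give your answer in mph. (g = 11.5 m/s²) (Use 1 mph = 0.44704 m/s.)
mgh = ½mv² ⇒ v = √(2gh) = √(2·11.5·68.0) = 39.5474 m/s = 88.47 mph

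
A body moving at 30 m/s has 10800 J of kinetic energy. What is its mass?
m = 2·KE/v² = 2·10800/(30)² = 24.0 kg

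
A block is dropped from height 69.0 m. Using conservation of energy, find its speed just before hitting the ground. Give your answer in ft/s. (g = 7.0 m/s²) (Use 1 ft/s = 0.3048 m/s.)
mgh = ½mv² ⇒ v = √(2gh) = √(2·7.0·69.0) = 31.0805 m/s = 102.0 ft/s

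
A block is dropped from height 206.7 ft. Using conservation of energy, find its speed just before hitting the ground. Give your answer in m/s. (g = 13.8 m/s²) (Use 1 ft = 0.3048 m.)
Convert to SI: h = 63.0022 m
mgh = ½mv² ⇒ v = √(2gh) = √(2·13.8·63.0022) = 41.7 m/s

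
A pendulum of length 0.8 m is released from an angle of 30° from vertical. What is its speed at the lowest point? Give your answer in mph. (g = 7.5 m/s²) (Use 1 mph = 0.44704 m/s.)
h = L(1 − cosθ) = 0.8(1 − cos30°) = 0.10718 m
v = √(2gh) = √(2·7.5·0.10718) = 1.26795 m/s = 2.836 mph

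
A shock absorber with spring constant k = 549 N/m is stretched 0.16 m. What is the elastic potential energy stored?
PE = ½kx² = ½(549)(0.16)² = 7.027 J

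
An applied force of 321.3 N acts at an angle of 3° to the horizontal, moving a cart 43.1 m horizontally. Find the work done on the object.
W = F·d·cosθ = (321.3)(43.1)cos(3°) = 13830 J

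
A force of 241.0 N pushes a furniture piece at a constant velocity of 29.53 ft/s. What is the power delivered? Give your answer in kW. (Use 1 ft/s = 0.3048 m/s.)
Convert to SI: F = 241.0 N, v = 9.00074 m/s
P = Fv = (241.0)(9.00074) = 2169.18 W = 2.169 kW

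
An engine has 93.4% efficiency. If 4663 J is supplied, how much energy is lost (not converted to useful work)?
W_lost = W_in(1 − η) = 4663·(1 − 0.934) = 307.8 J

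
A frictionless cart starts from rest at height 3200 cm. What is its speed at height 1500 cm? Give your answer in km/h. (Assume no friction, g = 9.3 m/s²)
Convert to SI: h₁−h₂ = 17.0 m
mgh₁ = mgh₂ + ½mv² ⇒ v = √(2g(h₁−h₂)) = √(2·9.3·17.0) = 17.782 m/s = 64.02 km/h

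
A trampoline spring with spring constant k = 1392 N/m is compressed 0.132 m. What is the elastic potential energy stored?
PE = ½kx² = ½(1392)(0.132)² = 12.13 J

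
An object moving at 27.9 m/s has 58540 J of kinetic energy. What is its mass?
m = 2·KE/v² = 2·58540/(27.9)² = 150.4 kg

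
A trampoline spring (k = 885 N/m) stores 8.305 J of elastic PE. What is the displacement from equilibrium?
x = √(2·PE/k) = √(2·8.305/885) = 0.137 m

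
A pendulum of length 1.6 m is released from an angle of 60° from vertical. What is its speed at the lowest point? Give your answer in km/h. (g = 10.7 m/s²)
h = L(1 − cosθ) = 1.6(1 − cos60°) = 0.8 m
v = √(2gh) = √(2·10.7·0.8) = 4.13763 m/s = 14.9 km/h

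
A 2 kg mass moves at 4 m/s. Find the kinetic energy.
KE = ½mv² = ½(2)(4)² = 16.0 J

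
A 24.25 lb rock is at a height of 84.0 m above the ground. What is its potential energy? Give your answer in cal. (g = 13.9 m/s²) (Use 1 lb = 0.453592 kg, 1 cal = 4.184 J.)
Convert to SI: m = 10.9996 kg, h = 84.0 m
PE = mgh = (10.9996)(13.9)(84.0) = 12843.1 J = 3070 cal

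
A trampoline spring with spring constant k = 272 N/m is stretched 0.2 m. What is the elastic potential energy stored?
PE = ½kx² = ½(272)(0.2)² = 5.44 J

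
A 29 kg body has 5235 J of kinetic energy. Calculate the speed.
v = √(2·KE/m) = √(2·5235/29) = 19.0 m/s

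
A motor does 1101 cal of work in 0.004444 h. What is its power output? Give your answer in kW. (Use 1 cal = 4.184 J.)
Convert to SI: W = 4606.58 J, t = 15.9984 s
P = W/t = 4606.58/15.9984 = 287.94 W = 0.2879 kW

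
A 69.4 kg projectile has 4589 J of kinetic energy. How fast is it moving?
v = √(2·KE/m) = √(2·4589/69.4) = 11.5 m/s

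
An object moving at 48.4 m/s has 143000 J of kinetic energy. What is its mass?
m = 2·KE/v² = 2·143000/(48.4)² = 122.1 kg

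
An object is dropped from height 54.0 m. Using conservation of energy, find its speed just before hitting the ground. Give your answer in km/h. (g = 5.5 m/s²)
mgh = ½mv² ⇒ v = √(2gh) = √(2·5.5·54.0) = 24.3721 m/s = 87.74 km/h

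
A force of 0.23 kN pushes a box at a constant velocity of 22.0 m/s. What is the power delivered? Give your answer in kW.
Convert to SI: F = 230.0 N, v = 22.0 m/s
P = Fv = (230.0)(22.0) = 5060.0 W = 5.06 kW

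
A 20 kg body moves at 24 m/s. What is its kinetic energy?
KE = ½mv² = ½(20)(24)² = 5760.0 J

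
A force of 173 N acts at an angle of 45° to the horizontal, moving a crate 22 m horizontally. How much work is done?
W = F·d·cosθ = (173)(22)cos(45°) = 2691 J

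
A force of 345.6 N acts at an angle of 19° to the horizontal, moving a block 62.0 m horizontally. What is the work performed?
W = F·d·cosθ = (345.6)(62.0)cos(19°) = 20260 J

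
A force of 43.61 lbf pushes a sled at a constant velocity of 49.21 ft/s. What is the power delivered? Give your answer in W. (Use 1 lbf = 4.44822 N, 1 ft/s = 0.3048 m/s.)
Convert to SI: F = 193.987 N, v = 14.9992 m/s
P = Fv = (193.987)(14.9992) = 2910 W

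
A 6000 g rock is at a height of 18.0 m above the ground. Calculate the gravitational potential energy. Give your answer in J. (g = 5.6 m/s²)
Convert to SI: m = 6.0 kg, h = 18.0 m
PE = mgh = (6.0)(5.6)(18.0) = 604.8 J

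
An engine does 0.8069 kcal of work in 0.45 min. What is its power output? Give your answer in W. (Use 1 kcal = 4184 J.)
Convert to SI: W = 3376.07 J, t = 27.0 s
P = W/t = 3376.07/27.0 = 125.0 W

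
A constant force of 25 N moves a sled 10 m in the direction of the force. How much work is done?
W = F·d = (25)(10) = 250.0 J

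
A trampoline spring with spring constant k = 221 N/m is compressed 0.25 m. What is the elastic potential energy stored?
PE = ½kx² = ½(221)(0.25)² = 6.906 J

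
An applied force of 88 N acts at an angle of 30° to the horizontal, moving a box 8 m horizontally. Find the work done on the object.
W = F·d·cosθ = (88)(8)cos(30°) = 609.7 J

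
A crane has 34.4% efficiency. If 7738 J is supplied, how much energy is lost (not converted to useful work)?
W_lost = W_in(1 − η) = 7738·(1 − 0.344) = 5076 J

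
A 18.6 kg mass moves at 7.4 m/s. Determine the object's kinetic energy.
KE = ½mv² = ½(18.6)(7.4)² = 509.3 J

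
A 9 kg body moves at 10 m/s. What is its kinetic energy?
KE = ½mv² = ½(9)(10)² = 450.0 J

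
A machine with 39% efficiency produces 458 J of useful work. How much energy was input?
W_in = W_out/η = 458/0.39 = 1174 J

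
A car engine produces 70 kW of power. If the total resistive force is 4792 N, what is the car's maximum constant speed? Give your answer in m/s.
P = Fv ⇒ v = P/F = 70000 W/4792.0 N = 14.61 m/s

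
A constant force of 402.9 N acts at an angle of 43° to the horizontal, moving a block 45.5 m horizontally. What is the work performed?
W = F·d·cosθ = (402.9)(45.5)cos(43°) = 13410 J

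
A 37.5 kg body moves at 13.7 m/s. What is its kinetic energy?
KE = ½mv² = ½(37.5)(13.7)² = 3519 J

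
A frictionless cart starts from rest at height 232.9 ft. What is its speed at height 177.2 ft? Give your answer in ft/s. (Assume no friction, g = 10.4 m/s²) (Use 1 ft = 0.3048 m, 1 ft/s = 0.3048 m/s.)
Convert to SI: h₁−h₂ = 16.9774 m
mgh₁ = mgh₂ + ½mv² ⇒ v = √(2g(h₁−h₂)) = √(2·10.4·16.9774) = 18.7917 m/s = 61.65 ft/s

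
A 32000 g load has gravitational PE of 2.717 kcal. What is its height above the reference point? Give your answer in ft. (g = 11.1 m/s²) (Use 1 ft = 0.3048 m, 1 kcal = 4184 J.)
Convert to SI: m = 32.0 kg, PE = 11367.9 J
h = PE/(mg) = 11367.9/(32.0·11.1) = 32.0043 m = 105.0 ft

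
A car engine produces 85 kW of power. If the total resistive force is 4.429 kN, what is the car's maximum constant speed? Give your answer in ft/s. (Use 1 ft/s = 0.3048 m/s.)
Convert to SI: F = 4429.0 N
P = Fv ⇒ v = P/F = 85000 W/4429.0 N = 19.1917 m/s = 62.96 ft/s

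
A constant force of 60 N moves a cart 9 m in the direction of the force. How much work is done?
W = F·d = (60)(9) = 540.0 J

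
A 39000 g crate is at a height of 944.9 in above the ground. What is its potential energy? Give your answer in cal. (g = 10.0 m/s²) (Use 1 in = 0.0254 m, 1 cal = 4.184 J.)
Convert to SI: m = 39.0 kg, h = 24.0005 m
PE = mgh = (39.0)(10.0)(24.0005) = 9360.18 J = 2237 cal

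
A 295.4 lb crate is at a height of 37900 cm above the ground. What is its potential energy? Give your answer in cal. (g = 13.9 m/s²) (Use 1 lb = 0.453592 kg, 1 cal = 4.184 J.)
Convert to SI: m = 133.991 kg, h = 379.0 m
PE = mgh = (133.991)(13.9)(379.0) = 705878 J = 168700 cal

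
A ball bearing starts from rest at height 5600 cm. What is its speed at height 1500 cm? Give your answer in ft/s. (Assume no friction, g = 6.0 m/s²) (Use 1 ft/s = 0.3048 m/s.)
Convert to SI: h₁−h₂ = 41.0 m
mgh₁ = mgh₂ + ½mv² ⇒ v = √(2g(h₁−h₂)) = √(2·6.0·41.0) = 22.1811 m/s = 72.77 ft/s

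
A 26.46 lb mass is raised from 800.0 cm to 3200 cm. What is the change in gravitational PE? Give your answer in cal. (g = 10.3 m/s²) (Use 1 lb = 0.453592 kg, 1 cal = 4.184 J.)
Convert to SI: m = 12.002 kg, Δh = 24.0 m
ΔPE = mgΔh = (12.002)(10.3)(24.0) = 2966.91 J = 709.1 cal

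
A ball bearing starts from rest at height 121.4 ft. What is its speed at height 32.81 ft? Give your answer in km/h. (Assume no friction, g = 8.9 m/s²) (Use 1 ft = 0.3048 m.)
Convert to SI: h₁−h₂ = 27.0022 m
mgh₁ = mgh₂ + ½mv² ⇒ v = √(2g(h₁−h₂)) = √(2·8.9·27.0022) = 21.9235 m/s = 78.92 km/h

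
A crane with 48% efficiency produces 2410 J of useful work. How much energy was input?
W_in = W_out/η = 2410/0.48 = 5021 J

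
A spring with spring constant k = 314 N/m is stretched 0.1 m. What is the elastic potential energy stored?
PE = ½kx² = ½(314)(0.1)² = 1.57 J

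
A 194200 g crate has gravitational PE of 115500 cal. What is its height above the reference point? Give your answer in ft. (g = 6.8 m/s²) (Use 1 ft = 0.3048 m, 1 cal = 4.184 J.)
Convert to SI: m = 194.2 kg, PE = 483252 J
h = PE/(mg) = 483252/(194.2·6.8) = 365.945 m = 1201 ft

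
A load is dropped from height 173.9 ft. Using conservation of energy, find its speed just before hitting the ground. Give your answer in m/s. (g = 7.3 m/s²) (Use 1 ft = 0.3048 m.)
Convert to SI: h = 53.0047 m
mgh = ½mv² ⇒ v = √(2gh) = √(2·7.3·53.0047) = 27.82 m/s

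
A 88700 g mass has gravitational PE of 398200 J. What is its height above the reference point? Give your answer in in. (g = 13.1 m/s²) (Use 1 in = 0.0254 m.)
Convert to SI: m = 88.7 kg, PE = 398200 J
h = PE/(mg) = 398200/(88.7·13.1) = 342.694 m = 13490 in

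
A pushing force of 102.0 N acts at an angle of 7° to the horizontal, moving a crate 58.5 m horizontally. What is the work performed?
W = F·d·cosθ = (102.0)(58.5)cos(7°) = 5923 J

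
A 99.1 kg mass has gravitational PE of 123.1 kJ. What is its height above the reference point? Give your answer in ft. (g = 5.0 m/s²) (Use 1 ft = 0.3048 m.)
Convert to SI: m = 99.1 kg, PE = 123100 J
h = PE/(mg) = 123100/(99.1·5.0) = 248.436 m = 815.1 ft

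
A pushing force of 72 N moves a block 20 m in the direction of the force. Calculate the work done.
W = F·d = (72)(20) = 1440 J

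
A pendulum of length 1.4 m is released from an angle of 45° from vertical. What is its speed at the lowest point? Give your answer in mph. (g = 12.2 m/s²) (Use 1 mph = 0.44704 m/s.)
h = L(1 − cosθ) = 1.4(1 − cos45°) = 0.410051 m
v = √(2gh) = √(2·12.2·0.410051) = 3.1631 m/s = 7.076 mph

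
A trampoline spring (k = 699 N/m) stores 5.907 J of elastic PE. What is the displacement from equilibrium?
x = √(2·PE/k) = √(2·5.907/699) = 0.13 m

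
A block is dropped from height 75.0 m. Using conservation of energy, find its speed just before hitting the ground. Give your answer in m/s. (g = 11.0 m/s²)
mgh = ½mv² ⇒ v = √(2gh) = √(2·11.0·75.0) = 40.62 m/s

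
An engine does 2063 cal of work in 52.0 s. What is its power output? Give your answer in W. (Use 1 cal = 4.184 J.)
Convert to SI: W = 8631.59 J, t = 52.0 s
P = W/t = 8631.59/52.0 = 166.0 W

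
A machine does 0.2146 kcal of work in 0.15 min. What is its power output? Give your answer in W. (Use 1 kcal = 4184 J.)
Convert to SI: W = 897.886 J, t = 9.0 s
P = W/t = 897.886/9.0 = 99.77 W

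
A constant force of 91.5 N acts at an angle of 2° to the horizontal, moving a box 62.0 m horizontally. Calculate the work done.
W = F·d·cosθ = (91.5)(62.0)cos(2°) = 5670 J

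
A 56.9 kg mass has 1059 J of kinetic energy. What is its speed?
v = √(2·KE/m) = √(2·1059/56.9) = 6.101 m/s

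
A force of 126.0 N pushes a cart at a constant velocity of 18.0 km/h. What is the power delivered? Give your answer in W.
Convert to SI: F = 126.0 N, v = 5.0 m/s
P = Fv = (126.0)(5.0) = 630.0 W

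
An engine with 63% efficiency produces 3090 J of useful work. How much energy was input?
W_in = W_out/η = 3090/0.63 = 4905 J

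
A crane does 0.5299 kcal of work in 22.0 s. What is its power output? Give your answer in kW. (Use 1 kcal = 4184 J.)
Convert to SI: W = 2217.1 J, t = 22.0 s
P = W/t = 2217.1/22.0 = 100.777 W = 0.1008 kW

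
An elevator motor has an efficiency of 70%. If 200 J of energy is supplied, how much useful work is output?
W_out = η·W_in = 0.7·200 = 140.0 J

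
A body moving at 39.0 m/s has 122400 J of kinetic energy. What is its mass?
m = 2·KE/v² = 2·122400/(39.0)² = 160.9 kg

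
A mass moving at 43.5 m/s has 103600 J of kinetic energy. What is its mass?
m = 2·KE/v² = 2·103600/(43.5)² = 109.5 kg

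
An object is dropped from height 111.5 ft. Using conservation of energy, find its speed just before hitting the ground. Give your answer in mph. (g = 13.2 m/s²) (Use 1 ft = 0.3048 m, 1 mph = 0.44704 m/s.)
Convert to SI: h = 33.9852 m
mgh = ½mv² ⇒ v = √(2gh) = √(2·13.2·33.9852) = 29.9535 m/s = 67.0 mph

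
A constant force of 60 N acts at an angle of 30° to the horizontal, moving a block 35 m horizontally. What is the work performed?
W = F·d·cosθ = (60)(35)cos(30°) = 1819 J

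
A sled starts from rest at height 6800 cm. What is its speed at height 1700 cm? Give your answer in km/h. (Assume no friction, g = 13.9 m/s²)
Convert to SI: h₁−h₂ = 51.0 m
mgh₁ = mgh₂ + ½mv² ⇒ v = √(2g(h₁−h₂)) = √(2·13.9·51.0) = 37.6537 m/s = 135.6 km/h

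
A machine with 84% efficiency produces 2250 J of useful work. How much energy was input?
W_in = W_out/η = 2250/0.84 = 2679 J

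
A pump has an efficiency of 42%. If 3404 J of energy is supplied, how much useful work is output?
W_out = η·W_in = 0.42·3404 = 1429.68 J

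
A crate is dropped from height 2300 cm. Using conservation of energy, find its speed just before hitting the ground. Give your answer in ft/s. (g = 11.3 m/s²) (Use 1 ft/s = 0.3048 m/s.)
Convert to SI: h = 23.0 m
mgh = ½mv² ⇒ v = √(2gh) = √(2·11.3·23.0) = 22.7991 m/s = 74.8 ft/s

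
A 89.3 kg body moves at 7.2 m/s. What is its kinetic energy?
KE = ½mv² = ½(89.3)(7.2)² = 2315 J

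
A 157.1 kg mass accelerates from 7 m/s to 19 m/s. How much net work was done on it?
W = ΔKE = ½m(v₂² − v₁²) = ½(157.1)(19² − 7²) = 24507.6 J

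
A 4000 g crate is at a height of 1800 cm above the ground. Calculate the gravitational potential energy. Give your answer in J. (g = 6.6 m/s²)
Convert to SI: m = 4.0 kg, h = 18.0 m
PE = mgh = (4.0)(6.6)(18.0) = 475.2 J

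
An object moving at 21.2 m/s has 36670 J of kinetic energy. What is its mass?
m = 2·KE/v² = 2·36670/(21.2)² = 163.2 kg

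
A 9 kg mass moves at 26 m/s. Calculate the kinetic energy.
KE = ½mv² = ½(9)(26)² = 3042.0 J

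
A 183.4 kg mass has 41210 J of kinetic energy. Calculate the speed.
v = √(2·KE/m) = √(2·41210/183.4) = 21.2 m/s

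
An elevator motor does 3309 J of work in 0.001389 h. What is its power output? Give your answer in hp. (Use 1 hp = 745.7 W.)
Convert to SI: W = 3309.0 J, t = 5.0004 s
P = W/t = 3309.0/5.0004 = 661.747 W = 0.8874 hp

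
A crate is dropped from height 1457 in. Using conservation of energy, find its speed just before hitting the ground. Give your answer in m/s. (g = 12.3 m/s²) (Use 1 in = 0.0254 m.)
Convert to SI: h = 37.0078 m
mgh = ½mv² ⇒ v = √(2gh) = √(2·12.3·37.0078) = 30.17 m/s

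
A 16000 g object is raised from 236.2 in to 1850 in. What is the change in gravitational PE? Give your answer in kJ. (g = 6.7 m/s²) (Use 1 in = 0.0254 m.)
Convert to SI: m = 16.0 kg, Δh = 40.9905 m
ΔPE = mgΔh = (16.0)(6.7)(40.9905) = 4394.18 J = 4.394 kJ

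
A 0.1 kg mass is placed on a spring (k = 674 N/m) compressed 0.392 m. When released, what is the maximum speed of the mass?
½kx² = ½mv² ⇒ v = x√(k/m) = (0.392)√(674/0.1) = 32.18 m/s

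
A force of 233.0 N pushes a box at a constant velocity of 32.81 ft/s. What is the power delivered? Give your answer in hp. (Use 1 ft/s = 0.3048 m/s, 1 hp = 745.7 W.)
Convert to SI: F = 233.0 N, v = 10.0005 m/s
P = Fv = (233.0)(10.0005) = 2330.11 W = 3.125 hp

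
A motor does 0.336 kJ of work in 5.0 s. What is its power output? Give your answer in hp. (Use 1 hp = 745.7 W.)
Convert to SI: W = 336.0 J, t = 5.0 s
P = W/t = 336.0/5.0 = 67.2 W = 0.09012 hp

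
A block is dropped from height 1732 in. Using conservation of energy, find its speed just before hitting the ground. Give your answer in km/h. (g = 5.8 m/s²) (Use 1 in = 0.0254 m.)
Convert to SI: h = 43.9928 m
mgh = ½mv² ⇒ v = √(2gh) = √(2·5.8·43.9928) = 22.5902 m/s = 81.32 km/h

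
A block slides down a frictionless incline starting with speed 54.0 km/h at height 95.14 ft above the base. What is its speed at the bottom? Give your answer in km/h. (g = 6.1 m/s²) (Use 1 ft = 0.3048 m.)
Convert to SI: v₀ = 15.0 m/s, h = 28.9987 m
½mv₀² + mgh = ½mv² ⇒ v = √(v₀² + 2gh) = √(15.0² + 2·6.1·28.9987) = 24.0579 m/s = 86.61 km/h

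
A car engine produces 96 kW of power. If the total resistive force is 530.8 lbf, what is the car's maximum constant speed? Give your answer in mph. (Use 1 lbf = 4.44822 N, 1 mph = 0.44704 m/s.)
Convert to SI: F = 2361.12 N
P = Fv ⇒ v = P/F = 96000 W/2361.12 N = 40.6588 m/s = 90.95 mph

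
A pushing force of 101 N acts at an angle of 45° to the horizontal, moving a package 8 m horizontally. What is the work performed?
W = F·d·cosθ = (101)(8)cos(45°) = 571.3 J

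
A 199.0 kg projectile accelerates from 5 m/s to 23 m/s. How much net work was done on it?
W = ΔKE = ½m(v₂² − v₁²) = ½(199.0)(23² − 5²) = 50148.0 J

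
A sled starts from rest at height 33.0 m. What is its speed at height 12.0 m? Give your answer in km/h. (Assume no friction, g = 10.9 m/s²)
mgh₁ = mgh₂ + ½mv² ⇒ v = √(2g(h₁−h₂)) = √(2·10.9·21.0) = 21.3963 m/s = 77.03 km/h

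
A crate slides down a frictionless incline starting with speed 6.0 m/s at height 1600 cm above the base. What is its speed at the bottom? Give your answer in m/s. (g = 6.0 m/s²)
Convert to SI: v₀ = 6.0 m/s, h = 16.0 m
½mv₀² + mgh = ½mv² ⇒ v = √(v₀² + 2gh) = √(6.0² + 2·6.0·16.0) = 15.1 m/s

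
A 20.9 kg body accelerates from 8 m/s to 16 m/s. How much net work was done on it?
W = ΔKE = ½m(v₂² − v₁²) = ½(20.9)(16² − 8²) = 2006.4 J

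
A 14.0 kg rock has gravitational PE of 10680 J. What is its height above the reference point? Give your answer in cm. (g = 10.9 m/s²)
h = PE/(mg) = 10680.0/(14.0·10.9) = 69.9869 m = 6999 cm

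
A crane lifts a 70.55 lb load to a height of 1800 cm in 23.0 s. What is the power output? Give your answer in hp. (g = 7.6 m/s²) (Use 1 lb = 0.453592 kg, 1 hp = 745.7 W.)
Convert to SI: m = 32.0009 kg, h = 18.0 m, t = 23.0 s
P = mgh/t = (32.0009)(7.6)(18.0)/23.0 = 190.336 W = 0.2552 hp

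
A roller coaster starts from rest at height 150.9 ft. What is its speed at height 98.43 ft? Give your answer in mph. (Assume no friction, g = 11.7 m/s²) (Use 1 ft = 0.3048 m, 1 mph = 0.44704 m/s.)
Convert to SI: h₁−h₂ = 15.9929 m
mgh₁ = mgh₂ + ½mv² ⇒ v = √(2g(h₁−h₂)) = √(2·11.7·15.9929) = 19.3451 m/s = 43.27 mph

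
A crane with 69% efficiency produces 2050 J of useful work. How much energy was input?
W_in = W_out/η = 2050/0.69 = 2971 J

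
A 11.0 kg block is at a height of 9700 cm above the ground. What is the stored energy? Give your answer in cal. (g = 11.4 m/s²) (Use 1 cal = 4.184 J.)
Convert to SI: m = 11.0 kg, h = 97.0 m
PE = mgh = (11.0)(11.4)(97.0) = 12163.8 J = 2907 cal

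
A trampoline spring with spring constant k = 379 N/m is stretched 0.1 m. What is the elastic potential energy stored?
PE = ½kx² = ½(379)(0.1)² = 1.895 J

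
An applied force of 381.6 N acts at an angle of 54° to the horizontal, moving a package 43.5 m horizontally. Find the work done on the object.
W = F·d·cosθ = (381.6)(43.5)cos(54°) = 9757 J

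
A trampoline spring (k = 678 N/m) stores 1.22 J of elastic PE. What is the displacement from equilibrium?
x = √(2·PE/k) = √(2·1.22/678) = 0.05999 m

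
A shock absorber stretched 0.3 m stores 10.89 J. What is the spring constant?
k = 2·PE/x² = 2·10.89/(0.3)² = 242.0 N/m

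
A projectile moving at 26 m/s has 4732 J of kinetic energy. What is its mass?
m = 2·KE/v² = 2·4732/(26)² = 14.0 kg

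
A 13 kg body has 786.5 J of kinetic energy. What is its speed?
v = √(2·KE/m) = √(2·786.5/13) = 11.0 m/s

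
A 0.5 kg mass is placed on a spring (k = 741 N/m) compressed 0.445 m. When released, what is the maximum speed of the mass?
½kx² = ½mv² ⇒ v = x√(k/m) = (0.445)√(741/0.5) = 17.13 m/s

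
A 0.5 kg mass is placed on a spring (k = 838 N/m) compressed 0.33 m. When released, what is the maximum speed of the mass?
½kx² = ½mv² ⇒ v = x√(k/m) = (0.33)√(838/0.5) = 13.51 m/s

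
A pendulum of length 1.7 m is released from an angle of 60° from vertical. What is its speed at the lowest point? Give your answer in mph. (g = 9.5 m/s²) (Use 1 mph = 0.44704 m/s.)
h = L(1 − cosθ) = 1.7(1 − cos60°) = 0.85 m
v = √(2gh) = √(2·9.5·0.85) = 4.01871 m/s = 8.99 mph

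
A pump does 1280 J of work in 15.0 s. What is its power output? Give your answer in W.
P = W/t = 1280.0/15.0 = 85.33 W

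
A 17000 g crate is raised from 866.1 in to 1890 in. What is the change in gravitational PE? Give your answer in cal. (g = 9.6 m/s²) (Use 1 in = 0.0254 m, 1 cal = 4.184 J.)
Convert to SI: m = 17.0 kg, Δh = 26.0071 m
ΔPE = mgΔh = (17.0)(9.6)(26.0071) = 4244.35 J = 1014 cal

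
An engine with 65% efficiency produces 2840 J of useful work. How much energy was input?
W_in = W_out/η = 2840/0.65 = 4369 J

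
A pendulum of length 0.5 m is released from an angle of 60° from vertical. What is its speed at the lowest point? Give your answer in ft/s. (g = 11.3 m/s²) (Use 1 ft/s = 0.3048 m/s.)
h = L(1 − cosθ) = 0.5(1 − cos60°) = 0.25 m
v = √(2gh) = √(2·11.3·0.25) = 2.37697 m/s = 7.798 ft/s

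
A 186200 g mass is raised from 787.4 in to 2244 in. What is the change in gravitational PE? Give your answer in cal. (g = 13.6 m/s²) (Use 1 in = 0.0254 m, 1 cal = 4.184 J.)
Convert to SI: m = 186.2 kg, Δh = 36.9976 m
ΔPE = mgΔh = (186.2)(13.6)(36.9976) = 93689.9 J = 22390 cal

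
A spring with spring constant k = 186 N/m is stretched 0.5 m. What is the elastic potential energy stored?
PE = ½kx² = ½(186)(0.5)² = 23.25 J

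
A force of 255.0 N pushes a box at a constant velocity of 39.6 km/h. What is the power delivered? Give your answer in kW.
Convert to SI: F = 255.0 N, v = 11.0 m/s
P = Fv = (255.0)(11.0) = 2805.0 W = 2.805 kW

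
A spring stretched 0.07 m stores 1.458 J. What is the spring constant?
k = 2·PE/x² = 2·1.458/(0.07)² = 595.1 N/m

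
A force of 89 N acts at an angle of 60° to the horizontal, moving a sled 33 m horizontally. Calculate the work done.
W = F·d·cosθ = (89)(33)cos(60°) = 1469 J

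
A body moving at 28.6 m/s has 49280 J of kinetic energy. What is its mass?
m = 2·KE/v² = 2·49280/(28.6)² = 120.5 kg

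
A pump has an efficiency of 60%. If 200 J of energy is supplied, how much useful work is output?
W_out = η·W_in = 0.6·200 = 120.0 J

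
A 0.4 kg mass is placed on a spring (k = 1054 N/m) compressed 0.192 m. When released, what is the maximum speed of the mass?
½kx² = ½mv² ⇒ v = x√(k/m) = (0.192)√(1054/0.4) = 9.856 m/s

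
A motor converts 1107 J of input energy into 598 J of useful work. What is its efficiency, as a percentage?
η = W_out/W_in = 598/1107 = 54.02%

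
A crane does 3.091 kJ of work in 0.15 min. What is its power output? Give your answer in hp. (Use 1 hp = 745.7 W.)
Convert to SI: W = 3091.0 J, t = 9.0 s
P = W/t = 3091.0/9.0 = 343.444 W = 0.4606 hp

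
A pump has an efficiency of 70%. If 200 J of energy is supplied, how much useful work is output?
W_out = η·W_in = 0.7·200 = 140.0 J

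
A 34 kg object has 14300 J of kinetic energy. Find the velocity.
v = √(2·KE/m) = √(2·14300/34) = 29.0 m/s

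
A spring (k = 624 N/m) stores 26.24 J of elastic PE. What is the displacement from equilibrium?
x = √(2·PE/k) = √(2·26.24/624) = 0.29 m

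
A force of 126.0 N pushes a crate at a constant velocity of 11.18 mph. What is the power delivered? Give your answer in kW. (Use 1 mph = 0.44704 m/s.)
Convert to SI: F = 126.0 N, v = 4.99791 m/s
P = Fv = (126.0)(4.99791) = 629.736 W = 0.6297 kW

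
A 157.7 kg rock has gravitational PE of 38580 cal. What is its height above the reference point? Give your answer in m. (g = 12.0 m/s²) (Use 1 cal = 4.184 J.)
Convert to SI: m = 157.7 kg, PE = 161419 J
h = PE/(mg) = 161419/(157.7·12.0) = 85.3 m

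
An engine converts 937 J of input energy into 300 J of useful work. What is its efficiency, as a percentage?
η = W_out/W_in = 300/937 = 32.02%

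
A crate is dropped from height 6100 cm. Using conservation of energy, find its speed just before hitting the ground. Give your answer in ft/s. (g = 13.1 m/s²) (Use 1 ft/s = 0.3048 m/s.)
Convert to SI: h = 61.0 m
mgh = ½mv² ⇒ v = √(2gh) = √(2·13.1·61.0) = 39.9775 m/s = 131.2 ft/s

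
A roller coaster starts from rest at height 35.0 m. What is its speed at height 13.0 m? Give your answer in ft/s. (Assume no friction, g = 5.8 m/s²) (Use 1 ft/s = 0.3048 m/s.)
mgh₁ = mgh₂ + ½mv² ⇒ v = √(2g(h₁−h₂)) = √(2·5.8·22.0) = 15.975 m/s = 52.41 ft/s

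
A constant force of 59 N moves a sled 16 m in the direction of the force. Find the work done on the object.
W = F·d = (59)(16) = 944.0 J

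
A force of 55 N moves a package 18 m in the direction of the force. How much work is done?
W = F·d = (55)(18) = 990.0 J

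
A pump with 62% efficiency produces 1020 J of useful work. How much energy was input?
W_in = W_out/η = 1020/0.62 = 1645 J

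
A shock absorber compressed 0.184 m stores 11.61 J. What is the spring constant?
k = 2·PE/x² = 2·11.61/(0.184)² = 685.8 N/m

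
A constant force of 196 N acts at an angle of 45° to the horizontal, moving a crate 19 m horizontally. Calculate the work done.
W = F·d·cosθ = (196)(19)cos(45°) = 2633 J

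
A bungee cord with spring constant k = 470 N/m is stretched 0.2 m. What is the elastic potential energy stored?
PE = ½kx² = ½(470)(0.2)² = 9.4 J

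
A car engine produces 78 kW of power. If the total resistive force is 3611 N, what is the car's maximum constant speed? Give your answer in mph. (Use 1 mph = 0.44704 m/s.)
P = Fv ⇒ v = P/F = 78000 W/3611.0 N = 21.6007 m/s = 48.32 mph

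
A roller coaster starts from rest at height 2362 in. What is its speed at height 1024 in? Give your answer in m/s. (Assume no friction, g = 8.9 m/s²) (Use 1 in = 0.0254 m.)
Convert to SI: h₁−h₂ = 33.9852 m
mgh₁ = mgh₂ + ½mv² ⇒ v = √(2g(h₁−h₂)) = √(2·8.9·33.9852) = 24.6 m/s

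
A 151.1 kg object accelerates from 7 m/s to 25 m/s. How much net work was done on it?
W = ΔKE = ½m(v₂² − v₁²) = ½(151.1)(25² − 7²) = 43516.8 J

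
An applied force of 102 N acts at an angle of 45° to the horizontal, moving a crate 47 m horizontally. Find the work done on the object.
W = F·d·cosθ = (102)(47)cos(45°) = 3390 J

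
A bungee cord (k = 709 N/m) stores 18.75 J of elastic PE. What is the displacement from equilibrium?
x = √(2·PE/k) = √(2·18.75/709) = 0.23 m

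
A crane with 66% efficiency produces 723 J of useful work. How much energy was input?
W_in = W_out/η = 723/0.66 = 1095 J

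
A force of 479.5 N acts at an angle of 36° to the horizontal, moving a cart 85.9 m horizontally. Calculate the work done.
W = F·d·cosθ = (479.5)(85.9)cos(36°) = 33320 J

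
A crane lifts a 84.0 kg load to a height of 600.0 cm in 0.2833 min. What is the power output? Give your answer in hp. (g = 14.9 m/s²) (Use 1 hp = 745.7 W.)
Convert to SI: m = 84.0 kg, h = 6.0 m, t = 16.998 s
P = mgh/t = (84.0)(14.9)(6.0)/16.998 = 441.793 W = 0.5925 hp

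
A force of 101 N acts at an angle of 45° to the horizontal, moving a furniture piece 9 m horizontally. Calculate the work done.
W = F·d·cosθ = (101)(9)cos(45°) = 642.8 J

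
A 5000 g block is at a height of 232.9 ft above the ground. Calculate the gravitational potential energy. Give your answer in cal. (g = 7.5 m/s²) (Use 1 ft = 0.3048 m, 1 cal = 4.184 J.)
Convert to SI: m = 5.0 kg, h = 70.9879 m
PE = mgh = (5.0)(7.5)(70.9879) = 2662.05 J = 636.2 cal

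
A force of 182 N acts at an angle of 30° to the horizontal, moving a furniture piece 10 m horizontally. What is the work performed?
W = F·d·cosθ = (182)(10)cos(30°) = 1576 J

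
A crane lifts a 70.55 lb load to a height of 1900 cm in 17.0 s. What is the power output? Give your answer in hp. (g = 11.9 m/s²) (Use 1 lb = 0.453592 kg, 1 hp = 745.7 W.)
Convert to SI: m = 32.0009 kg, h = 19.0 m, t = 17.0 s
P = mgh/t = (32.0009)(11.9)(19.0)/17.0 = 425.612 W = 0.5708 hp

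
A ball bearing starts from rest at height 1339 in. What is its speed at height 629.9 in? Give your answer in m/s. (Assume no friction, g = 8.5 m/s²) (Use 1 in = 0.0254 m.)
Convert to SI: h₁−h₂ = 18.0111 m
mgh₁ = mgh₂ + ½mv² ⇒ v = √(2g(h₁−h₂)) = √(2·8.5·18.0111) = 17.5 m/s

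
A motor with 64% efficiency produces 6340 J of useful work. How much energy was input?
W_in = W_out/η = 6340/0.64 = 9906 J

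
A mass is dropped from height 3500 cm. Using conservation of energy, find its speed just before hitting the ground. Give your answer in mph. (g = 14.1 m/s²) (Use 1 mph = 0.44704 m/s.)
Convert to SI: h = 35.0 m
mgh = ½mv² ⇒ v = √(2gh) = √(2·14.1·35.0) = 31.4166 m/s = 70.28 mph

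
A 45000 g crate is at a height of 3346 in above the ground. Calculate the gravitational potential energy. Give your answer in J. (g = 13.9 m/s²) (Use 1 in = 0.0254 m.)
Convert to SI: m = 45.0 kg, h = 84.9884 m
PE = mgh = (45.0)(13.9)(84.9884) = 53160 J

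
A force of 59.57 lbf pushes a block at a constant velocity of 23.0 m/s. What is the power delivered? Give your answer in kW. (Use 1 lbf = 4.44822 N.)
Convert to SI: F = 264.98 N, v = 23.0 m/s
P = Fv = (264.98)(23.0) = 6094.55 W = 6.095 kW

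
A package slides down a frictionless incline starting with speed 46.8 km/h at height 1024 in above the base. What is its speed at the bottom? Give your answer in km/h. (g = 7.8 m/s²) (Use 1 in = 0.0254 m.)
Convert to SI: v₀ = 13.0 m/s, h = 26.0096 m
½mv₀² + mgh = ½mv² ⇒ v = √(v₀² + 2gh) = √(13.0² + 2·7.8·26.0096) = 23.9739 m/s = 86.31 km/h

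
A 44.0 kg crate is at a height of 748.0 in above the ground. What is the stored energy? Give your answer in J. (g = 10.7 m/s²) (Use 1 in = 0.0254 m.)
Convert to SI: m = 44.0 kg, h = 18.9992 m
PE = mgh = (44.0)(10.7)(18.9992) = 8945 J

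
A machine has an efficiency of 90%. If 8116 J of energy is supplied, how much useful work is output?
W_out = η·W_in = 0.9·8116 = 7304.4 J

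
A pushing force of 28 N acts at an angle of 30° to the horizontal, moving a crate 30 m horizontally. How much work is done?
W = F·d·cosθ = (28)(30)cos(30°) = 727.5 J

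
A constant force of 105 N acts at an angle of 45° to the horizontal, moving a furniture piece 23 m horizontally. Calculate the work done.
W = F·d·cosθ = (105)(23)cos(45°) = 1708 J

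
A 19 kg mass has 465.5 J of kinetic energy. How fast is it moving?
v = √(2·KE/m) = √(2·465.5/19) = 7.0 m/s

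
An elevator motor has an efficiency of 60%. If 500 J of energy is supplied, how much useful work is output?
W_out = η·W_in = 0.6·500 = 300.0 J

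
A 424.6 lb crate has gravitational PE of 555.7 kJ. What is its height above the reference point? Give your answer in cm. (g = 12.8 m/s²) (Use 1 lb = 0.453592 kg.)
Convert to SI: m = 192.595 kg, PE = 555700 J
h = PE/(mg) = 555700/(192.595·12.8) = 225.416 m = 22540 cm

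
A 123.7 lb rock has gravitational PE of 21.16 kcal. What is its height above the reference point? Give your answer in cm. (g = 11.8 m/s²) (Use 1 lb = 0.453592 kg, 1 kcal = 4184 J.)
Convert to SI: m = 56.1093 kg, PE = 88533.4 J
h = PE/(mg) = 88533.4/(56.1093·11.8) = 133.718 m = 13370 cm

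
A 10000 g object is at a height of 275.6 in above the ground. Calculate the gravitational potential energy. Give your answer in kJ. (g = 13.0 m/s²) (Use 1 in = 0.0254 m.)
Convert to SI: m = 10.0 kg, h = 7.00024 m
PE = mgh = (10.0)(13.0)(7.00024) = 910.031 J = 0.91 kJ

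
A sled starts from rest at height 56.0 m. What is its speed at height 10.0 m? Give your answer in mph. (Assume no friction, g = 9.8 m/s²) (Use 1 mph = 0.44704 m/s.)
mgh₁ = mgh₂ + ½mv² ⇒ v = √(2g(h₁−h₂)) = √(2·9.8·46.0) = 30.0267 m/s = 67.17 mph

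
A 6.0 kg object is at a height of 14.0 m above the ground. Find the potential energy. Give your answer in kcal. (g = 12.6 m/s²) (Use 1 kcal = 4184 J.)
PE = mgh = (6.0)(12.6)(14.0) = 1058.4 J = 0.253 kcal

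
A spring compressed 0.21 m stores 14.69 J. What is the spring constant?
k = 2·PE/x² = 2·14.69/(0.21)² = 666.2 N/m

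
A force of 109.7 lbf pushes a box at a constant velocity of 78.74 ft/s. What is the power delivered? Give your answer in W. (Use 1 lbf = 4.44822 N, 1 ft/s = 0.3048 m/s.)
Convert to SI: F = 487.97 N, v = 24.0 m/s
P = Fv = (487.97)(24.0) = 11710 W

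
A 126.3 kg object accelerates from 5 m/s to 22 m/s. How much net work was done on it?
W = ΔKE = ½m(v₂² − v₁²) = ½(126.3)(22² − 5²) = 28985.85 J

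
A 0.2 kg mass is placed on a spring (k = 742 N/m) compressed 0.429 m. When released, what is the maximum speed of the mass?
½kx² = ½mv² ⇒ v = x√(k/m) = (0.429)√(742/0.2) = 26.13 m/s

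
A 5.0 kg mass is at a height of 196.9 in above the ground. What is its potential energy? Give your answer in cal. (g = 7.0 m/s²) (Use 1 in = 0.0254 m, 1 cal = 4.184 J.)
Convert to SI: m = 5.0 kg, h = 5.00126 m
PE = mgh = (5.0)(7.0)(5.00126) = 175.044 J = 41.84 cal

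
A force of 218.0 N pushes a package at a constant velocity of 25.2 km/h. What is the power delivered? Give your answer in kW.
Convert to SI: F = 218.0 N, v = 7.0 m/s
P = Fv = (218.0)(7.0) = 1526.0 W = 1.526 kW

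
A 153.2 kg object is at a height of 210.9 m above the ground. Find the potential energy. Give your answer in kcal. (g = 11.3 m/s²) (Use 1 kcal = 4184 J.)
PE = mgh = (153.2)(11.3)(210.9) = 365102 J = 87.26 kcal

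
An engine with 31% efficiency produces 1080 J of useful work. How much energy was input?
W_in = W_out/η = 1080/0.31 = 3484 J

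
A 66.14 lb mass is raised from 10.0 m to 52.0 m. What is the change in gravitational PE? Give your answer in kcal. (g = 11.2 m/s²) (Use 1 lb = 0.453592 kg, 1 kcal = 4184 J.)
Convert to SI: m = 30.0006 kg, Δh = 42.0 m
ΔPE = mgΔh = (30.0006)(11.2)(42.0) = 14112.3 J = 3.373 kcal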